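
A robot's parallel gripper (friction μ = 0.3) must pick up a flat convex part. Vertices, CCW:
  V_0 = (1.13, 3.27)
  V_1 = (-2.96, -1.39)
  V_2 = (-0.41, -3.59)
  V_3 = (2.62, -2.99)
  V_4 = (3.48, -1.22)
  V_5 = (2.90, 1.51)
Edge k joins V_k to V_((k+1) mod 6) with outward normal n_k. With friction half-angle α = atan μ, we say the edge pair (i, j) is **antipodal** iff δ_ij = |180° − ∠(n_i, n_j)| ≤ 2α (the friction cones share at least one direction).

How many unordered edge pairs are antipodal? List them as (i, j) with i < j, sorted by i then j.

count = 2; pairs: (0,3), (1,5)

α = atan 0.3 = 16.70°;  2α = 33.40°
n_0 = (-0.7516, +0.6596)
n_1 = (-0.6532, -0.7572)
n_2 = (+0.1942, -0.9810)
n_3 = (+0.8995, -0.4370)
n_4 = (+0.9782, +0.2078)
n_5 = (+0.7051, +0.7091)
  (0,1): δ = 89.51°  ·
  (0,2): δ = 37.53°  ·
  (0,3): δ = 15.36°  ✓
  (0,4): δ = 53.27°  ·
  (0,5): δ = 86.44°  ·
  (1,2): δ = 128.01°  ·
  (1,3): δ = 75.13°  ·
  (1,4): δ = 37.22°  ·
  (1,5): δ = 4.05°  ✓
  (2,3): δ = 127.11°  ·
  (2,4): δ = 89.21°  ·
  (2,5): δ = 56.04°  ·
  (3,4): δ = 142.09°  ·
  (3,5): δ = 108.92°  ·
  (4,5): δ = 146.83°  ·
antipodal pairs: 2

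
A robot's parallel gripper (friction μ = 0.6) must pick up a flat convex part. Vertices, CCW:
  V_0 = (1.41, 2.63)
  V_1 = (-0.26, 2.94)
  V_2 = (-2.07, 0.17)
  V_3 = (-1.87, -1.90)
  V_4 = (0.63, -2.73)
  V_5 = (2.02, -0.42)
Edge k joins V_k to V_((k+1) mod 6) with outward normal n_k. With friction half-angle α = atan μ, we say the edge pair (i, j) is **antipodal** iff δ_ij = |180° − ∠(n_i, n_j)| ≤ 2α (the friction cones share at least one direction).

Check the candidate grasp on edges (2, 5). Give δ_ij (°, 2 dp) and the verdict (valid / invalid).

δ = 5.79°, valid

α = atan 0.6 = 30.96°;  2α = 61.93°
edge 2: e_2 = (+0.20, -2.07);  n_2 = (-0.9954, -0.0962)
edge 5: e_5 = (-0.61, +3.05);  n_5 = (+0.9806, +0.1961)
∠(n_2, n_5) = 174.21°
δ = |180° − 174.21°| = 5.79°
5.79° ≤ 2α = 61.93°  →  valid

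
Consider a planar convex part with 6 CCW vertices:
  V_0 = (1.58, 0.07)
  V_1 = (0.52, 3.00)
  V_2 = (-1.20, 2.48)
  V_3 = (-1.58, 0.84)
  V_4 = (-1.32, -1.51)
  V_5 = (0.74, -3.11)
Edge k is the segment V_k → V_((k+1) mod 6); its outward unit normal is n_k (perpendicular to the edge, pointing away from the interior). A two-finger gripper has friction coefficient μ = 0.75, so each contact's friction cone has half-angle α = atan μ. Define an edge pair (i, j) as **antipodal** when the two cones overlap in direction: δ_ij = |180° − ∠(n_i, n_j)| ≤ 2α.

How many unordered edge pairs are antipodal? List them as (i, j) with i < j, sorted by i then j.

α = atan 0.75 = 36.87°;  2α = 73.74°
n_0 = (+0.9404, +0.3402)
n_1 = (-0.2894, +0.9572)
n_2 = (-0.9742, +0.2257)
n_3 = (-0.9939, -0.1100)
n_4 = (-0.6134, -0.7898)
n_5 = (+0.9668, -0.2554)
  (0,1): δ = 93.07°  ·
  (0,2): δ = 32.93°  ✓
  (0,3): δ = 13.58°  ✓
  (0,4): δ = 32.27°  ✓
  (0,5): δ = 145.31°  ·
  (1,2): δ = 119.87°  ·
  (1,3): δ = 100.51°  ·
  (1,4): δ = 54.66°  ✓
  (1,5): δ = 58.38°  ✓
  (2,3): δ = 160.64°  ·
  (2,4): δ = 114.79°  ·
  (2,5): δ = 1.75°  ✓
  (3,4): δ = 134.15°  ·
  (3,5): δ = 21.11°  ✓
  (4,5): δ = 66.96°  ✓
antipodal pairs: 8

count = 8; pairs: (0,2), (0,3), (0,4), (1,4), (1,5), (2,5), (3,5), (4,5)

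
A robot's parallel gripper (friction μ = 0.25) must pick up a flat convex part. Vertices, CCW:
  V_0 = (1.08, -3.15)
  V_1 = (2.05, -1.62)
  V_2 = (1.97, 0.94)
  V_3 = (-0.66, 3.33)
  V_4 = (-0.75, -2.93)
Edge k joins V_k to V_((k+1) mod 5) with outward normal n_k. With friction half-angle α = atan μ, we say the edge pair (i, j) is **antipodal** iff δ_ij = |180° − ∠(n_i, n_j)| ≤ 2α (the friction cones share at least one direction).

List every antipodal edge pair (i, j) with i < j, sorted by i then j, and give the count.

α = atan 0.25 = 14.04°;  2α = 28.07°
n_0 = (+0.8446, -0.5354)
n_1 = (+0.9995, +0.0312)
n_2 = (+0.6725, +0.7401)
n_3 = (-0.9999, +0.0144)
n_4 = (-0.1194, -0.9929)
  (0,1): δ = 145.84°  ·
  (0,2): δ = 99.89°  ·
  (0,3): δ = 31.55°  ·
  (0,4): δ = 115.52°  ·
  (1,2): δ = 134.05°  ·
  (1,3): δ = 2.61°  ✓
  (1,4): δ = 81.35°  ·
  (2,3): δ = 48.56°  ·
  (2,4): δ = 35.41°  ·
  (3,4): δ = 96.03°  ·
antipodal pairs: 1

count = 1; pairs: (1,3)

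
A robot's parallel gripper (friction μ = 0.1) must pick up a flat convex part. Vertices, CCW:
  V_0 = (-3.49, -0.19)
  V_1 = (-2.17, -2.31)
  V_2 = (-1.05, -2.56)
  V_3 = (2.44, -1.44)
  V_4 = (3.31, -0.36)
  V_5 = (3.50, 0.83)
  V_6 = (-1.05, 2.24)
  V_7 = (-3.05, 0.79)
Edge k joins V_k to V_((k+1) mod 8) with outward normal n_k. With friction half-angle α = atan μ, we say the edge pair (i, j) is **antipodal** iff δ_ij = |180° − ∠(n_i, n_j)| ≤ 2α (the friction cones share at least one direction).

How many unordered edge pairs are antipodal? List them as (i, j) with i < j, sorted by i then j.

count = 1; pairs: (1,5)

α = atan 0.1 = 5.71°;  2α = 11.42°
n_0 = (-0.8489, -0.5286)
n_1 = (-0.2179, -0.9760)
n_2 = (+0.3056, -0.9522)
n_3 = (+0.7788, -0.6273)
n_4 = (+0.9875, -0.1577)
n_5 = (+0.2960, +0.9552)
n_6 = (-0.5870, +0.8096)
n_7 = (-0.9123, +0.4096)
  (0,1): δ = 134.49°  ·
  (0,2): δ = 104.12°  ·
  (0,3): δ = 70.76°  ·
  (0,4): δ = 40.98°  ·
  (0,5): δ = 40.87°  ·
  (0,6): δ = 94.03°  ·
  (0,7): δ = 123.91°  ·
  (1,2): δ = 149.62°  ·
  (1,3): δ = 116.27°  ·
  (1,4): δ = 86.49°  ·
  (1,5): δ = 4.63°  ✓
  (1,6): δ = 48.53°  ·
  (1,7): δ = 78.40°  ·
  (2,3): δ = 146.65°  ·
  (2,4): δ = 116.86°  ·
  (2,5): δ = 35.01°  ·
  (2,6): δ = 18.15°  ·
  (2,7): δ = 48.03°  ·
  (3,4): δ = 150.22°  ·
  (3,5): δ = 68.36°  ·
  (3,6): δ = 15.20°  ·
  (3,7): δ = 14.67°  ·
  (4,5): δ = 98.15°  ·
  (4,6): δ = 44.99°  ·
  (4,7): δ = 15.11°  ·
  (5,6): δ = 126.84°  ·
  (5,7): δ = 96.96°  ·
  (6,7): δ = 150.12°  ·
antipodal pairs: 1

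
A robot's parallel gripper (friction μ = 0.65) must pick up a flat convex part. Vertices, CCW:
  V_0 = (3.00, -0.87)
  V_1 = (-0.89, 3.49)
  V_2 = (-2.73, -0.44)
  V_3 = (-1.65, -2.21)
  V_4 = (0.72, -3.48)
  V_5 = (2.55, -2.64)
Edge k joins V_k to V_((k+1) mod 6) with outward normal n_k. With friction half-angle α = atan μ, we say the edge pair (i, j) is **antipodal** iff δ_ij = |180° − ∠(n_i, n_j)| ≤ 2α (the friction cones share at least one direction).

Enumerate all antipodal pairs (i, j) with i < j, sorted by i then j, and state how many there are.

count = 5; pairs: (0,2), (0,3), (1,4), (1,5), (2,5)

α = atan 0.65 = 33.02°;  2α = 66.05°
n_0 = (+0.7462, +0.6657)
n_1 = (-0.9057, +0.4240)
n_2 = (-0.8536, -0.5209)
n_3 = (-0.4723, -0.8814)
n_4 = (+0.4172, -0.9088)
n_5 = (+0.9692, -0.2464)
  (0,1): δ = 66.83°  ·
  (0,2): δ = 10.35°  ✓
  (0,3): δ = 20.08°  ✓
  (0,4): δ = 72.92°  ·
  (0,5): δ = 124.00°  ·
  (1,2): δ = 123.52°  ·
  (1,3): δ = 93.10°  ·
  (1,4): δ = 40.26°  ✓
  (1,5): δ = 10.82°  ✓
  (2,3): δ = 149.58°  ·
  (2,4): δ = 96.73°  ·
  (2,5): δ = 45.65°  ✓
  (3,4): δ = 127.16°  ·
  (3,5): δ = 76.08°  ·
  (4,5): δ = 128.92°  ·
antipodal pairs: 5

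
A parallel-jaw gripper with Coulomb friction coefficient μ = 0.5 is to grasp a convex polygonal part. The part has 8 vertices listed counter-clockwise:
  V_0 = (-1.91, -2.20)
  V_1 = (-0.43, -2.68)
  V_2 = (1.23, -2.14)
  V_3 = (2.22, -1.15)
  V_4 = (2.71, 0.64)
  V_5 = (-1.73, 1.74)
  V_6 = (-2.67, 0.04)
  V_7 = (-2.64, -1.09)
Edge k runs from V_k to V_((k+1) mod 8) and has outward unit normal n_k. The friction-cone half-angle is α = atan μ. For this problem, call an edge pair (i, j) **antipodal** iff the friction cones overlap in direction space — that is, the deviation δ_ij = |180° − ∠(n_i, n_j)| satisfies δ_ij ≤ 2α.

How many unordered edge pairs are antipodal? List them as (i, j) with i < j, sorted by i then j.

count = 9; pairs: (0,4), (1,4), (1,5), (2,5), (2,6), (3,5), (3,6), (3,7), (4,7)

α = atan 0.5 = 26.57°;  2α = 53.13°
n_0 = (-0.3085, -0.9512)
n_1 = (+0.3093, -0.9509)
n_2 = (+0.7071, -0.7071)
n_3 = (+0.9645, -0.2640)
n_4 = (+0.2405, +0.9707)
n_5 = (-0.8751, +0.4839)
n_6 = (-0.9996, -0.0265)
n_7 = (-0.8355, -0.5495)
  (0,1): δ = 144.01°  ·
  (0,2): δ = 117.03°  ·
  (0,3): δ = 87.34°  ·
  (0,4): δ = 4.05°  ✓
  (0,5): δ = 79.03°  ·
  (0,6): δ = 109.49°  ·
  (0,7): δ = 141.30°  ·
  (1,2): δ = 153.02°  ·
  (1,3): δ = 123.33°  ·
  (1,4): δ = 31.93°  ✓
  (1,5): δ = 43.04°  ✓
  (1,6): δ = 73.50°  ·
  (1,7): δ = 105.31°  ·
  (2,3): δ = 150.31°  ·
  (2,4): δ = 58.91°  ·
  (2,5): δ = 16.06°  ✓
  (2,6): δ = 46.52°  ✓
  (2,7): δ = 78.33°  ·
  (3,4): δ = 88.61°  ·
  (3,5): δ = 13.63°  ✓
  (3,6): δ = 16.83°  ✓
  (3,7): δ = 48.64°  ✓
  (4,5): δ = 105.03°  ·
  (4,6): δ = 74.56°  ·
  (4,7): δ = 42.75°  ✓
  (5,6): δ = 149.54°  ·
  (5,7): δ = 117.73°  ·
  (6,7): δ = 148.19°  ·
antipodal pairs: 9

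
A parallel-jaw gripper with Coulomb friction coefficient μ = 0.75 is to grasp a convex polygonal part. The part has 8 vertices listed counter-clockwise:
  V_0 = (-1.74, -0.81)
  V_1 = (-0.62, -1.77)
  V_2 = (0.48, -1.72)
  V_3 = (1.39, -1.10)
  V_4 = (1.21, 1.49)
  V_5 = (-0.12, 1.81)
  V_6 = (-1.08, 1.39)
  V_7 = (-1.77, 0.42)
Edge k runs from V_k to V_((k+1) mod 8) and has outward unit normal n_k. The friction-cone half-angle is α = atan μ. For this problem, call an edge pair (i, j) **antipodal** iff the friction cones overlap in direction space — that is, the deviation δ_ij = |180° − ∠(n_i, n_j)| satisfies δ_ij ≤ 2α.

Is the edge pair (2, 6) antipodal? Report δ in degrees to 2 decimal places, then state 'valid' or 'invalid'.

δ = 20.31°, valid

α = atan 0.75 = 36.87°;  2α = 73.74°
edge 2: e_2 = (+0.91, +0.62);  n_2 = (+0.5631, -0.8264)
edge 6: e_6 = (-0.69, -0.97);  n_6 = (-0.8149, +0.5796)
∠(n_2, n_6) = 159.69°
δ = |180° − 159.69°| = 20.31°
20.31° ≤ 2α = 73.74°  →  valid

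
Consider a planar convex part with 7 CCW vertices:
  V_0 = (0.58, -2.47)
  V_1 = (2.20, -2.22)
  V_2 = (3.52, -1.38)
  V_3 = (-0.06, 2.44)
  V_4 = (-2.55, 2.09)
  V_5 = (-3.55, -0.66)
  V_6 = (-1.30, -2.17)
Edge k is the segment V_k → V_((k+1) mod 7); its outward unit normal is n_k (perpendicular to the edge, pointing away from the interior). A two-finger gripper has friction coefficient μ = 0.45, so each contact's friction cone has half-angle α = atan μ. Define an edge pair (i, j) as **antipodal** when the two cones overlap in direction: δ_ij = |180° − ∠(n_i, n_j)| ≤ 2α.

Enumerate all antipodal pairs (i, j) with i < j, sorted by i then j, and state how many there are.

α = atan 0.45 = 24.23°;  2α = 48.46°
n_0 = (+0.1525, -0.9883)
n_1 = (+0.5369, -0.8437)
n_2 = (+0.7297, +0.6838)
n_3 = (-0.1392, +0.9903)
n_4 = (-0.9398, +0.3417)
n_5 = (-0.5573, -0.8303)
n_6 = (-0.1576, -0.9875)
  (0,1): δ = 156.30°  ·
  (0,2): δ = 55.63°  ·
  (0,3): δ = 0.77°  ✓
  (0,4): δ = 61.24°  ·
  (0,5): δ = 137.36°  ·
  (0,6): δ = 162.16°  ·
  (1,2): δ = 79.33°  ·
  (1,3): δ = 24.47°  ✓
  (1,4): δ = 37.55°  ✓
  (1,5): δ = 113.66°  ·
  (1,6): δ = 138.46°  ·
  (2,3): δ = 125.14°  ·
  (2,4): δ = 63.13°  ·
  (2,5): δ = 12.99°  ✓
  (2,6): δ = 37.79°  ✓
  (3,4): δ = 117.98°  ·
  (3,5): δ = 41.87°  ✓
  (3,6): δ = 17.07°  ✓
  (4,5): δ = 103.88°  ·
  (4,6): δ = 79.08°  ·
  (5,6): δ = 155.20°  ·
antipodal pairs: 7

count = 7; pairs: (0,3), (1,3), (1,4), (2,5), (2,6), (3,5), (3,6)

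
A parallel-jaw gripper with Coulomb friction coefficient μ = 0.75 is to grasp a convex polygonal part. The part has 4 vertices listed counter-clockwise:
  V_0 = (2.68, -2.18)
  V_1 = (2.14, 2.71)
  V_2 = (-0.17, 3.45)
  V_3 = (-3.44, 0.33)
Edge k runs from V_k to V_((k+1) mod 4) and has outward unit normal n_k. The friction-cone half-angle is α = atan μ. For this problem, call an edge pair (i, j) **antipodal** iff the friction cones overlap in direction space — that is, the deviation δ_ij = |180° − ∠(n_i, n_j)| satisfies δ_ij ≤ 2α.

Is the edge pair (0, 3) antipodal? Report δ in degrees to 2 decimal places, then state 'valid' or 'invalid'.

α = atan 0.75 = 36.87°;  2α = 73.74°
edge 0: e_0 = (-0.54, +4.89);  n_0 = (+0.9940, +0.1098)
edge 3: e_3 = (+6.12, -2.51);  n_3 = (-0.3795, -0.9252)
∠(n_0, n_3) = 118.60°
δ = |180° − 118.60°| = 61.40°
61.40° ≤ 2α = 73.74°  →  valid

δ = 61.40°, valid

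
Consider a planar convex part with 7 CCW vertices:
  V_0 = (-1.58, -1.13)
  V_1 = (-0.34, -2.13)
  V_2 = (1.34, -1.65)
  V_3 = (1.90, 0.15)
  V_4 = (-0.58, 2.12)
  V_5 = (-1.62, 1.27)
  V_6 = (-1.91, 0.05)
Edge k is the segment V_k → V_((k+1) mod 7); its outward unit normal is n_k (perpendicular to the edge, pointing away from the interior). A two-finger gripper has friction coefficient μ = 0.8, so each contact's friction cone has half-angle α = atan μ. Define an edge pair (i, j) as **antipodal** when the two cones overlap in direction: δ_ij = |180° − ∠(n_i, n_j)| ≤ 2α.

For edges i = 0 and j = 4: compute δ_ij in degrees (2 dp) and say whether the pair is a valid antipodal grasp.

δ = 78.14°, invalid

α = atan 0.8 = 38.66°;  2α = 77.32°
edge 0: e_0 = (+1.24, -1.00);  n_0 = (-0.6278, -0.7784)
edge 4: e_4 = (-1.04, -0.85);  n_4 = (-0.6328, +0.7743)
∠(n_0, n_4) = 101.86°
δ = |180° − 101.86°| = 78.14°
78.14° > 2α = 77.32°  →  invalid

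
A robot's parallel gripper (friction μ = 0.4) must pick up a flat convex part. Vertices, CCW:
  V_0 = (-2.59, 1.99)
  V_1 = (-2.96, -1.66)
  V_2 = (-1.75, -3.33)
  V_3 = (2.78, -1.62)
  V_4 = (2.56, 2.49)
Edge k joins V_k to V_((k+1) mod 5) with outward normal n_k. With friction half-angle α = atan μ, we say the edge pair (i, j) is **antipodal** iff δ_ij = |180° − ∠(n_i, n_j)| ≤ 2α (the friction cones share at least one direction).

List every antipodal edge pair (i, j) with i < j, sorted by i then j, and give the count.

α = atan 0.4 = 21.80°;  2α = 43.60°
n_0 = (-0.9949, +0.1009)
n_1 = (-0.8098, -0.5867)
n_2 = (+0.3532, -0.9356)
n_3 = (+0.9986, +0.0535)
n_4 = (-0.0966, +0.9953)
  (0,1): δ = 138.29°  ·
  (0,2): δ = 63.53°  ·
  (0,3): δ = 8.85°  ✓
  (0,4): δ = 101.33°  ·
  (1,2): δ = 105.24°  ·
  (1,3): δ = 32.86°  ✓
  (1,4): δ = 59.62°  ·
  (2,3): δ = 107.62°  ·
  (2,4): δ = 15.14°  ✓
  (3,4): δ = 87.52°  ·
antipodal pairs: 3

count = 3; pairs: (0,3), (1,3), (2,4)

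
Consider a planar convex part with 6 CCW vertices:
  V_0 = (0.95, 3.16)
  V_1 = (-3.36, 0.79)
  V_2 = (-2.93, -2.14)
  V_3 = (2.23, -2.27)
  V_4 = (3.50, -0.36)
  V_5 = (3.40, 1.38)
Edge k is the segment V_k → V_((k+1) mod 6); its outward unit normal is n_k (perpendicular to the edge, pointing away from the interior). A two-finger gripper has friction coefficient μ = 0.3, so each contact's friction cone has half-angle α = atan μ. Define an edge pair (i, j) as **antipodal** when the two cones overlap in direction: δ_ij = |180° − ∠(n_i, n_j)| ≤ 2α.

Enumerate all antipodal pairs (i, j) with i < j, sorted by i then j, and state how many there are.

α = atan 0.3 = 16.70°;  2α = 33.40°
n_0 = (-0.4818, +0.8763)
n_1 = (-0.9894, -0.1452)
n_2 = (-0.0252, -0.9997)
n_3 = (+0.8327, -0.5537)
n_4 = (+0.9984, +0.0574)
n_5 = (+0.5878, +0.8090)
  (0,1): δ = 110.46°  ·
  (0,2): δ = 30.25°  ✓
  (0,3): δ = 27.57°  ✓
  (0,4): δ = 64.48°  ·
  (0,5): δ = 115.19°  ·
  (1,2): δ = 99.79°  ·
  (1,3): δ = 41.97°  ·
  (1,4): δ = 5.06°  ✓
  (1,5): δ = 45.65°  ·
  (2,3): δ = 122.18°  ·
  (2,4): δ = 85.27°  ·
  (2,5): δ = 34.56°  ·
  (3,4): δ = 143.09°  ·
  (3,5): δ = 92.38°  ·
  (4,5): δ = 129.29°  ·
antipodal pairs: 3

count = 3; pairs: (0,2), (0,3), (1,4)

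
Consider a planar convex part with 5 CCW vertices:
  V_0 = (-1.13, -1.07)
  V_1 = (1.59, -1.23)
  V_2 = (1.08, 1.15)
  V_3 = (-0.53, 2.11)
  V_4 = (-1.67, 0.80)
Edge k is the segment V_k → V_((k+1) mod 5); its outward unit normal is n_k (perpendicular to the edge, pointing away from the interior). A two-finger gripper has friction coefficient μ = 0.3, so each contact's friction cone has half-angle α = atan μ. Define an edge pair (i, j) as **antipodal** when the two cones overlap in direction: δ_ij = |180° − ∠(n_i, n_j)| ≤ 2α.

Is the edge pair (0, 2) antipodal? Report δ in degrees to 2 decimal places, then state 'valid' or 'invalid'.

α = atan 0.3 = 16.70°;  2α = 33.40°
edge 0: e_0 = (+2.72, -0.16);  n_0 = (-0.0587, -0.9983)
edge 2: e_2 = (-1.61, +0.96);  n_2 = (+0.5121, +0.8589)
∠(n_0, n_2) = 152.56°
δ = |180° − 152.56°| = 27.44°
27.44° ≤ 2α = 33.40°  →  valid

δ = 27.44°, valid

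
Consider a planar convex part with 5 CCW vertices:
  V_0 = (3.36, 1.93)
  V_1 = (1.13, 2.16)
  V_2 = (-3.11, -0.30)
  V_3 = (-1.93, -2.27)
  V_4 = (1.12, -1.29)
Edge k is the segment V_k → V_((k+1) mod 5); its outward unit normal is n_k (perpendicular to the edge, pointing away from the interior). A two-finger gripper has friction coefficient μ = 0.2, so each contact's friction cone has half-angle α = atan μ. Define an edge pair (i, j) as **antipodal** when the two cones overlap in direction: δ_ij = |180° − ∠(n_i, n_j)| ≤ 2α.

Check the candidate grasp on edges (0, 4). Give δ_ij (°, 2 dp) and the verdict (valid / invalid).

δ = 61.06°, invalid

α = atan 0.2 = 11.31°;  2α = 22.62°
edge 0: e_0 = (-2.23, +0.23);  n_0 = (+0.1026, +0.9947)
edge 4: e_4 = (+2.24, +3.22);  n_4 = (+0.8209, -0.5711)
∠(n_0, n_4) = 118.94°
δ = |180° − 118.94°| = 61.06°
61.06° > 2α = 22.62°  →  invalid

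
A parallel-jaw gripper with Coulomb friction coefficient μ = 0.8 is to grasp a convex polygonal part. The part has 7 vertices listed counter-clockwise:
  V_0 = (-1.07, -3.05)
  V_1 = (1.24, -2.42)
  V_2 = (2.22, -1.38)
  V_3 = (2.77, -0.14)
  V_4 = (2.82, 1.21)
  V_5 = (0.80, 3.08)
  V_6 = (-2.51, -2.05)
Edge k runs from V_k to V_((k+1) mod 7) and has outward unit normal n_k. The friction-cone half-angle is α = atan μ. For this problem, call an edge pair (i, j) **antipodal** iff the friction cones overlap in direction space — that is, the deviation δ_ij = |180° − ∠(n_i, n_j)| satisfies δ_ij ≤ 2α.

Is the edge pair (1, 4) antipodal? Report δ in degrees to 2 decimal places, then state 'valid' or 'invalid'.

α = atan 0.8 = 38.66°;  2α = 77.32°
edge 1: e_1 = (+0.98, +1.04);  n_1 = (+0.7278, -0.6858)
edge 4: e_4 = (-2.02, +1.87);  n_4 = (+0.6793, +0.7338)
∠(n_1, n_4) = 90.51°
δ = |180° − 90.51°| = 89.49°
89.49° > 2α = 77.32°  →  invalid

δ = 89.49°, invalid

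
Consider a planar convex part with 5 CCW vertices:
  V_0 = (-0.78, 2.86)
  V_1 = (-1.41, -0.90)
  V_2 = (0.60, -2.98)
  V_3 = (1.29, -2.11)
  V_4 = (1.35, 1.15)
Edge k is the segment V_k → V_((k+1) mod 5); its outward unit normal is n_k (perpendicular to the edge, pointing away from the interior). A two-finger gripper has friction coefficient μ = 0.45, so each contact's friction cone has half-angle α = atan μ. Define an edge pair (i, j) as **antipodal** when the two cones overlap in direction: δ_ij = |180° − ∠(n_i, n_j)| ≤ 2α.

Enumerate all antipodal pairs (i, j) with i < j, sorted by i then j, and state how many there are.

α = atan 0.45 = 24.23°;  2α = 48.46°
n_0 = (-0.9863, +0.1652)
n_1 = (-0.7191, -0.6949)
n_2 = (+0.7835, -0.6214)
n_3 = (+0.9998, -0.0184)
n_4 = (+0.6260, +0.7798)
  (0,1): δ = 126.47°  ·
  (0,2): δ = 28.91°  ✓
  (0,3): δ = 8.46°  ✓
  (0,4): δ = 60.75°  ·
  (1,2): δ = 82.44°  ·
  (1,3): δ = 45.07°  ✓
  (1,4): δ = 7.22°  ✓
  (2,3): δ = 142.64°  ·
  (2,4): δ = 90.34°  ·
  (3,4): δ = 127.70°  ·
antipodal pairs: 4

count = 4; pairs: (0,2), (0,3), (1,3), (1,4)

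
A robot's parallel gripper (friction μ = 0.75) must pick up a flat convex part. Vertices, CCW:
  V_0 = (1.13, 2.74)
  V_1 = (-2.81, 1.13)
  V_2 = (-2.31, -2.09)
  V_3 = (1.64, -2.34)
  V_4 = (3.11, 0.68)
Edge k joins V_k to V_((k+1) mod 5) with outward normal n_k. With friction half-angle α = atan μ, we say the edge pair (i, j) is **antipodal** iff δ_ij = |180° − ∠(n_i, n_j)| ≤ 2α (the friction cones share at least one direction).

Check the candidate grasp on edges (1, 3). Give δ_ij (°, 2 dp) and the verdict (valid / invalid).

δ = 34.78°, valid

α = atan 0.75 = 36.87°;  2α = 73.74°
edge 1: e_1 = (+0.50, -3.22);  n_1 = (-0.9882, -0.1534)
edge 3: e_3 = (+1.47, +3.02);  n_3 = (+0.8991, -0.4377)
∠(n_1, n_3) = 145.22°
δ = |180° − 145.22°| = 34.78°
34.78° ≤ 2α = 73.74°  →  valid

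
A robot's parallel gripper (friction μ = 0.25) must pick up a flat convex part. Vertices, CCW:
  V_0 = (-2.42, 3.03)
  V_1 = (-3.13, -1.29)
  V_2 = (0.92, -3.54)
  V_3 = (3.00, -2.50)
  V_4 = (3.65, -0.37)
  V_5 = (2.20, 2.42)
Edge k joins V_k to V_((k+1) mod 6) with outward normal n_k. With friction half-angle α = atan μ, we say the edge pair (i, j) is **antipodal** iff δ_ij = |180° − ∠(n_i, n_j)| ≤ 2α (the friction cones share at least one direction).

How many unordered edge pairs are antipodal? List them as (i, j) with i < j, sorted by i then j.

α = atan 0.25 = 14.04°;  2α = 28.07°
n_0 = (-0.9868, +0.1622)
n_1 = (-0.4856, -0.8742)
n_2 = (+0.4472, -0.8944)
n_3 = (+0.9565, -0.2919)
n_4 = (+0.8873, +0.4612)
n_5 = (+0.1309, +0.9914)
  (0,1): δ = 109.72°  ·
  (0,2): δ = 54.10°  ·
  (0,3): δ = 7.64°  ✓
  (0,4): δ = 36.79°  ·
  (0,5): δ = 91.81°  ·
  (1,2): δ = 124.38°  ·
  (1,3): δ = 77.92°  ·
  (1,4): δ = 33.48°  ·
  (1,5): δ = 21.53°  ✓
  (2,3): δ = 133.54°  ·
  (2,4): δ = 89.10°  ·
  (2,5): δ = 34.09°  ·
  (3,4): δ = 135.57°  ·
  (3,5): δ = 80.55°  ·
  (4,5): δ = 124.98°  ·
antipodal pairs: 2

count = 2; pairs: (0,3), (1,5)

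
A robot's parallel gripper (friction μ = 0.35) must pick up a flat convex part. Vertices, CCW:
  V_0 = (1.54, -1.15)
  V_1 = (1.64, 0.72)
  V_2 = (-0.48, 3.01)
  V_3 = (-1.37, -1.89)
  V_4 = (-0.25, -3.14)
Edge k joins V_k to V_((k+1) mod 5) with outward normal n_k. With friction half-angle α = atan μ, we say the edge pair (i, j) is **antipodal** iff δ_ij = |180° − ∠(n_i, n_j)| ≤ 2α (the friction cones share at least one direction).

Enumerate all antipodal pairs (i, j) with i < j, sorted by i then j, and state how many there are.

α = atan 0.35 = 19.29°;  2α = 38.58°
n_0 = (+0.9986, -0.0534)
n_1 = (+0.7338, +0.6793)
n_2 = (-0.9839, +0.1787)
n_3 = (-0.7448, -0.6673)
n_4 = (+0.7435, -0.6688)
  (0,1): δ = 134.15°  ·
  (0,2): δ = 7.23°  ✓
  (0,3): δ = 44.92°  ·
  (0,4): δ = 141.09°  ·
  (1,2): δ = 53.09°  ·
  (1,3): δ = 0.93°  ✓
  (1,4): δ = 95.24°  ·
  (2,3): δ = 127.85°  ·
  (2,4): δ = 31.68°  ✓
  (3,4): δ = 83.83°  ·
antipodal pairs: 3

count = 3; pairs: (0,2), (1,3), (2,4)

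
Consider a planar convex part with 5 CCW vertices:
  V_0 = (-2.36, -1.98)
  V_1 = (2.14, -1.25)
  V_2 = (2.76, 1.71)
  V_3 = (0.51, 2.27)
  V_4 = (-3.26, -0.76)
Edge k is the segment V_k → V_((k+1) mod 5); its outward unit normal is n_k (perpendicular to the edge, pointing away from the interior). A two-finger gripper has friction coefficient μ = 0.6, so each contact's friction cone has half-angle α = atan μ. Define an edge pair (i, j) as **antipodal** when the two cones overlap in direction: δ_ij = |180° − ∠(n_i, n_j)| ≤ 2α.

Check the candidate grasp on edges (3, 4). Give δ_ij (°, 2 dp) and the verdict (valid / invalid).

δ = 92.37°, invalid

α = atan 0.6 = 30.96°;  2α = 61.93°
edge 3: e_3 = (-3.77, -3.03);  n_3 = (-0.6265, +0.7795)
edge 4: e_4 = (+0.90, -1.22);  n_4 = (-0.8047, -0.5936)
∠(n_3, n_4) = 87.63°
δ = |180° − 87.63°| = 92.37°
92.37° > 2α = 61.93°  →  invalid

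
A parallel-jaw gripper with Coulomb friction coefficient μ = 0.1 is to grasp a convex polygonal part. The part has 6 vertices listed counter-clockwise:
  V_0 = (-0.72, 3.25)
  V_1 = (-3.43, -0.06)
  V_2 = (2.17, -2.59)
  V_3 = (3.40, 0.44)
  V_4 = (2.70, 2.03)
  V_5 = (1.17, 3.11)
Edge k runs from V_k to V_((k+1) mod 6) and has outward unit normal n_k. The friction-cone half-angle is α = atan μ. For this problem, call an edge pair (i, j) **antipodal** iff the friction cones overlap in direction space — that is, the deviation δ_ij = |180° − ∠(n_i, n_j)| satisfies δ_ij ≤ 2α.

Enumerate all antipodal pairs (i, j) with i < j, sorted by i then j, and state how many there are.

count = 1; pairs: (1,4)

α = atan 0.1 = 5.71°;  2α = 11.42°
n_0 = (-0.7737, +0.6335)
n_1 = (-0.4117, -0.9113)
n_2 = (+0.9266, -0.3761)
n_3 = (+0.9152, +0.4029)
n_4 = (+0.5767, +0.8170)
n_5 = (+0.0739, +0.9973)
  (0,1): δ = 75.00°  ·
  (0,2): δ = 17.21°  ·
  (0,3): δ = 63.07°  ·
  (0,4): δ = 94.09°  ·
  (0,5): δ = 125.07°  ·
  (1,2): δ = 87.78°  ·
  (1,3): δ = 41.93°  ·
  (1,4): δ = 10.90°  ✓
  (1,5): δ = 20.08°  ·
  (2,3): δ = 134.14°  ·
  (2,4): δ = 103.12°  ·
  (2,5): δ = 72.14°  ·
  (3,4): δ = 148.98°  ·
  (3,5): δ = 118.00°  ·
  (4,5): δ = 149.02°  ·
antipodal pairs: 1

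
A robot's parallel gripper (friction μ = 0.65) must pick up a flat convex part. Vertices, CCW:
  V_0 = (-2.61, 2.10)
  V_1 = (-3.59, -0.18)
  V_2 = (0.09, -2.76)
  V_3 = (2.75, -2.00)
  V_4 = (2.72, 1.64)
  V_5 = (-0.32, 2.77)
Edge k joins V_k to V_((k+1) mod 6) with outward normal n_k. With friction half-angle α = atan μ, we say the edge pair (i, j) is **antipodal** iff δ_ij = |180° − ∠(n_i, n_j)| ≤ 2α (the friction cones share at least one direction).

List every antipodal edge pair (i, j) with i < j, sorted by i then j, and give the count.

count = 7; pairs: (0,2), (0,3), (1,3), (1,4), (1,5), (2,4), (2,5)

α = atan 0.65 = 33.02°;  2α = 66.05°
n_0 = (-0.9187, +0.3949)
n_1 = (-0.5741, -0.8188)
n_2 = (+0.2747, -0.9615)
n_3 = (+1.0000, +0.0082)
n_4 = (+0.3484, +0.9373)
n_5 = (-0.2808, +0.9598)
  (0,1): δ = 101.77°  ·
  (0,2): δ = 50.80°  ✓
  (0,3): δ = 23.73°  ✓
  (0,4): δ = 92.87°  ·
  (0,5): δ = 129.57°  ·
  (1,2): δ = 129.02°  ·
  (1,3): δ = 54.49°  ✓
  (1,4): δ = 14.64°  ✓
  (1,5): δ = 51.34°  ✓
  (2,3): δ = 105.47°  ·
  (2,4): δ = 36.34°  ✓
  (2,5): δ = 0.36°  ✓
  (3,4): δ = 110.86°  ·
  (3,5): δ = 74.16°  ·
  (4,5): δ = 143.30°  ·
antipodal pairs: 7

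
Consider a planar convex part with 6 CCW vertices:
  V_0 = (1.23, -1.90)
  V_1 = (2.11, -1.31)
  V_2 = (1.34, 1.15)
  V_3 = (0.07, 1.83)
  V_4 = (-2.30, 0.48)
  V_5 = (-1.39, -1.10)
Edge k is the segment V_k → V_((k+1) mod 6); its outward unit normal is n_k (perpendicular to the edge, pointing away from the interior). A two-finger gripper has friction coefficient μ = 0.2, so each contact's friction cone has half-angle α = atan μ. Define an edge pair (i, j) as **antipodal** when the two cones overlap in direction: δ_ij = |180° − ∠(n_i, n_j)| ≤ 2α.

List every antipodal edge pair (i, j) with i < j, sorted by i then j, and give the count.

α = atan 0.2 = 11.31°;  2α = 22.62°
n_0 = (+0.5569, -0.8306)
n_1 = (+0.9543, +0.2987)
n_2 = (+0.4720, +0.8816)
n_3 = (-0.4950, +0.8689)
n_4 = (-0.8666, -0.4991)
n_5 = (-0.2920, -0.9564)
  (0,1): δ = 106.46°  ·
  (0,2): δ = 62.01°  ·
  (0,3): δ = 4.17°  ✓
  (0,4): δ = 86.10°  ·
  (0,5): δ = 129.18°  ·
  (1,2): δ = 135.55°  ·
  (1,3): δ = 77.71°  ·
  (1,4): δ = 12.56°  ✓
  (1,5): δ = 55.64°  ·
  (2,3): δ = 122.17°  ·
  (2,4): δ = 31.89°  ·
  (2,5): δ = 11.19°  ✓
  (3,4): δ = 89.73°  ·
  (3,5): δ = 46.65°  ·
  (4,5): δ = 136.92°  ·
antipodal pairs: 3

count = 3; pairs: (0,3), (1,4), (2,5)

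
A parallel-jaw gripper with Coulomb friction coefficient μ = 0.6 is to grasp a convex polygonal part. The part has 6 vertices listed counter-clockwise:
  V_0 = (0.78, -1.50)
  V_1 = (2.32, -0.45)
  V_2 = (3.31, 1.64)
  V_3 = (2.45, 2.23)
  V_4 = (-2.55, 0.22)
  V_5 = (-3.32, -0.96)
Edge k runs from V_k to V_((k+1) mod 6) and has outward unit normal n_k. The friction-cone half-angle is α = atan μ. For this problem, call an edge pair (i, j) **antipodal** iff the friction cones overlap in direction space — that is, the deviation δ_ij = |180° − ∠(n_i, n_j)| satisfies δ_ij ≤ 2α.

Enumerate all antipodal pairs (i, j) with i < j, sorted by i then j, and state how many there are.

α = atan 0.6 = 30.96°;  2α = 61.93°
n_0 = (+0.5633, -0.8262)
n_1 = (+0.9037, -0.4281)
n_2 = (+0.5657, +0.8246)
n_3 = (-0.3730, +0.9278)
n_4 = (-0.8375, +0.5465)
n_5 = (-0.1306, -0.9914)
  (0,1): δ = 149.63°  ·
  (0,2): δ = 68.74°  ·
  (0,3): δ = 12.39°  ✓
  (0,4): δ = 22.59°  ✓
  (0,5): δ = 138.21°  ·
  (1,2): δ = 99.11°  ·
  (1,3): δ = 42.75°  ✓
  (1,4): δ = 7.78°  ✓
  (1,5): δ = 107.84°  ·
  (2,3): δ = 123.65°  ·
  (2,4): δ = 88.67°  ·
  (2,5): δ = 26.95°  ✓
  (3,4): δ = 145.03°  ·
  (3,5): δ = 29.40°  ✓
  (4,5): δ = 64.38°  ·
antipodal pairs: 6

count = 6; pairs: (0,3), (0,4), (1,3), (1,4), (2,5), (3,5)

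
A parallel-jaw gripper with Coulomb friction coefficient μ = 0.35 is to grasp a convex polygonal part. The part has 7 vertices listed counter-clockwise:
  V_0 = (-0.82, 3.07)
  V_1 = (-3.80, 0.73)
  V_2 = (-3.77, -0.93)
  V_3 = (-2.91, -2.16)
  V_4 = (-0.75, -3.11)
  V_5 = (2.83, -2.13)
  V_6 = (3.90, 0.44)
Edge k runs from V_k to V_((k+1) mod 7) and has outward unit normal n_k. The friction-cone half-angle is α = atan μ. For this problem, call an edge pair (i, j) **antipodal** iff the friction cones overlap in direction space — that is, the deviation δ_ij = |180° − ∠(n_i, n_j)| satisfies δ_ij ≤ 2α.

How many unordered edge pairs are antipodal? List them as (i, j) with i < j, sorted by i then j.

count = 5; pairs: (0,4), (0,5), (1,5), (2,6), (3,6)

α = atan 0.35 = 19.29°;  2α = 38.58°
n_0 = (-0.6176, +0.7865)
n_1 = (-0.9998, -0.0181)
n_2 = (-0.8195, -0.5730)
n_3 = (-0.4026, -0.9154)
n_4 = (+0.2640, -0.9645)
n_5 = (+0.9232, -0.3844)
n_6 = (+0.4867, +0.8735)
  (0,1): δ = 127.10°  ·
  (0,2): δ = 93.18°  ·
  (0,3): δ = 61.88°  ·
  (0,4): δ = 22.83°  ✓
  (0,5): δ = 29.26°  ✓
  (0,6): δ = 112.73°  ·
  (1,2): δ = 146.07°  ·
  (1,3): δ = 114.78°  ·
  (1,4): δ = 75.73°  ·
  (1,5): δ = 23.64°  ✓
  (1,6): δ = 59.84°  ·
  (2,3): δ = 148.70°  ·
  (2,4): δ = 109.65°  ·
  (2,5): δ = 57.56°  ·
  (2,6): δ = 25.91°  ✓
  (3,4): δ = 140.95°  ·
  (3,5): δ = 88.86°  ·
  (3,6): δ = 5.39°  ✓
  (4,5): δ = 127.91°  ·
  (4,6): δ = 44.44°  ·
  (5,6): δ = 96.52°  ·
antipodal pairs: 5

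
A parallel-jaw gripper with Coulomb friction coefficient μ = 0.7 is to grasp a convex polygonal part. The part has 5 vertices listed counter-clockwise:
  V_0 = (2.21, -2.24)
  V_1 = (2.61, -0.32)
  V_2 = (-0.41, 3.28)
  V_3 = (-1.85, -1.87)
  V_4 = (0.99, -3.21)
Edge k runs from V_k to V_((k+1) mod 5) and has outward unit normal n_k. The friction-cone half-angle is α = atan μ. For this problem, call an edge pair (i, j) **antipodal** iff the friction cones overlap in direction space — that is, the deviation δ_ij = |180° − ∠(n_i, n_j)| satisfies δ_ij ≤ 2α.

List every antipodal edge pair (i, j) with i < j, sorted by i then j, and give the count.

count = 4; pairs: (0,2), (1,2), (1,3), (2,4)

α = atan 0.7 = 34.99°;  2α = 69.98°
n_0 = (+0.9790, -0.2040)
n_1 = (+0.7661, +0.6427)
n_2 = (-0.9631, +0.2693)
n_3 = (-0.4267, -0.9044)
n_4 = (+0.6223, -0.7827)
  (0,1): δ = 128.24°  ·
  (0,2): δ = 3.85°  ✓
  (0,3): δ = 76.51°  ·
  (0,4): δ = 140.26°  ·
  (1,2): δ = 55.61°  ✓
  (1,3): δ = 24.75°  ✓
  (1,4): δ = 88.49°  ·
  (2,3): δ = 99.64°  ·
  (2,4): δ = 35.89°  ✓
  (3,4): δ = 116.25°  ·
antipodal pairs: 4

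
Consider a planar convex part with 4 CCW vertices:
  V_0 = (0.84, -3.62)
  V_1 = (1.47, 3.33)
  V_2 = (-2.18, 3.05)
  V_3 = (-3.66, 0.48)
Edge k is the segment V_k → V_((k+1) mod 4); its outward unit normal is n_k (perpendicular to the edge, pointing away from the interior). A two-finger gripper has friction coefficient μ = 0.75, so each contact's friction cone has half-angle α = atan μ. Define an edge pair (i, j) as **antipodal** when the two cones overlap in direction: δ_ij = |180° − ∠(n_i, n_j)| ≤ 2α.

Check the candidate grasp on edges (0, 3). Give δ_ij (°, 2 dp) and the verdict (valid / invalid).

δ = 52.84°, valid

α = atan 0.75 = 36.87°;  2α = 73.74°
edge 0: e_0 = (+0.63, +6.95);  n_0 = (+0.9959, -0.0903)
edge 3: e_3 = (+4.50, -4.10);  n_3 = (-0.6735, -0.7392)
∠(n_0, n_3) = 127.16°
δ = |180° − 127.16°| = 52.84°
52.84° ≤ 2α = 73.74°  →  valid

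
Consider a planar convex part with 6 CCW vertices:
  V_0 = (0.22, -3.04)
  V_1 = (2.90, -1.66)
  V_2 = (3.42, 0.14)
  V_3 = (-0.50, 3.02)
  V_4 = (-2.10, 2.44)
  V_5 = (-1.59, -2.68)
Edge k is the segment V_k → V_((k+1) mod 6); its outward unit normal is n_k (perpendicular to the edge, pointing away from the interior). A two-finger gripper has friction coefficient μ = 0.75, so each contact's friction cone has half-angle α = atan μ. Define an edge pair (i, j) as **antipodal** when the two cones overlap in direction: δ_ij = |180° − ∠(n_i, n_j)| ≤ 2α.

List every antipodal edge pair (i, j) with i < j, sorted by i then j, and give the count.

count = 8; pairs: (0,2), (0,3), (0,4), (1,3), (1,4), (2,4), (2,5), (3,5)

α = atan 0.75 = 36.87°;  2α = 73.74°
n_0 = (+0.4578, -0.8891)
n_1 = (+0.9607, -0.2775)
n_2 = (+0.5921, +0.8059)
n_3 = (-0.3408, +0.9401)
n_4 = (-0.9951, -0.0991)
n_5 = (-0.1951, -0.9808)
  (0,1): δ = 133.36°  ·
  (0,2): δ = 63.55°  ✓
  (0,3): δ = 7.32°  ✓
  (0,4): δ = 68.44°  ✓
  (0,5): δ = 141.51°  ·
  (1,2): δ = 110.19°  ·
  (1,3): δ = 53.96°  ✓
  (1,4): δ = 21.80°  ✓
  (1,5): δ = 94.86°  ·
  (2,3): δ = 123.77°  ·
  (2,4): δ = 48.01°  ✓
  (2,5): δ = 25.06°  ✓
  (3,4): δ = 104.24°  ·
  (3,5): δ = 31.17°  ✓
  (4,5): δ = 106.94°  ·
antipodal pairs: 8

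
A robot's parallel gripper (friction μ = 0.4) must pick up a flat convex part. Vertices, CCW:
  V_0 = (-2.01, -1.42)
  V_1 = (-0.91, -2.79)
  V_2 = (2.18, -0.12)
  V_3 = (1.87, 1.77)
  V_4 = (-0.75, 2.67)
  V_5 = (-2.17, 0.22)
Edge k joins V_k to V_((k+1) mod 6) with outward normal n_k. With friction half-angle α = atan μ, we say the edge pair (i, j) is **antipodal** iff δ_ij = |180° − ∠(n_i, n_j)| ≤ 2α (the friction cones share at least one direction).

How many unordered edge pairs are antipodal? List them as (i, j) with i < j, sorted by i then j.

count = 5; pairs: (0,2), (0,3), (1,4), (2,4), (2,5)

α = atan 0.4 = 21.80°;  2α = 43.60°
n_0 = (-0.7798, -0.6261)
n_1 = (+0.6538, -0.7567)
n_2 = (+0.9868, +0.1619)
n_3 = (+0.3249, +0.9458)
n_4 = (-0.8652, +0.5015)
n_5 = (-0.9953, -0.0971)
  (0,1): δ = 87.93°  ·
  (0,2): δ = 29.45°  ✓
  (0,3): δ = 32.28°  ✓
  (0,4): δ = 111.14°  ·
  (0,5): δ = 146.81°  ·
  (1,2): δ = 121.51°  ·
  (1,3): δ = 59.79°  ·
  (1,4): δ = 19.07°  ✓
  (1,5): δ = 54.74°  ·
  (2,3): δ = 118.27°  ·
  (2,4): δ = 39.41°  ✓
  (2,5): δ = 3.74°  ✓
  (3,4): δ = 101.14°  ·
  (3,5): δ = 65.47°  ·
  (4,5): δ = 144.33°  ·
antipodal pairs: 5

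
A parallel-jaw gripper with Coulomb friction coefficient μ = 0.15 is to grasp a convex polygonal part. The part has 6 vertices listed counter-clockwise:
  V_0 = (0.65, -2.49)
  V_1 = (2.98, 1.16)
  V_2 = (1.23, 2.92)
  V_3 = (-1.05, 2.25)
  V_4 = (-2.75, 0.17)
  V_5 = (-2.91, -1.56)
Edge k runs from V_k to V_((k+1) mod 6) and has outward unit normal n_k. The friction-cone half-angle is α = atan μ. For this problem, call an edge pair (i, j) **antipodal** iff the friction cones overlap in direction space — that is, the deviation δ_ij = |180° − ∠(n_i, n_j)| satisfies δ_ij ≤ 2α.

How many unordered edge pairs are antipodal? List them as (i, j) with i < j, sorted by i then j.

α = atan 0.15 = 8.53°;  2α = 17.06°
n_0 = (+0.8429, -0.5381)
n_1 = (+0.7091, +0.7051)
n_2 = (-0.2819, +0.9594)
n_3 = (-0.7743, +0.6328)
n_4 = (-0.9958, +0.0921)
n_5 = (-0.2528, -0.9675)
  (0,1): δ = 102.61°  ·
  (0,2): δ = 41.07°  ·
  (0,3): δ = 6.71°  ✓
  (0,4): δ = 27.27°  ·
  (0,5): δ = 107.91°  ·
  (1,2): δ = 118.46°  ·
  (1,3): δ = 84.10°  ·
  (1,4): δ = 50.12°  ·
  (1,5): δ = 30.52°  ·
  (2,3): δ = 145.64°  ·
  (2,4): δ = 111.66°  ·
  (2,5): δ = 31.02°  ·
  (3,4): δ = 146.02°  ·
  (3,5): δ = 65.38°  ·
  (4,5): δ = 99.36°  ·
antipodal pairs: 1

count = 1; pairs: (0,3)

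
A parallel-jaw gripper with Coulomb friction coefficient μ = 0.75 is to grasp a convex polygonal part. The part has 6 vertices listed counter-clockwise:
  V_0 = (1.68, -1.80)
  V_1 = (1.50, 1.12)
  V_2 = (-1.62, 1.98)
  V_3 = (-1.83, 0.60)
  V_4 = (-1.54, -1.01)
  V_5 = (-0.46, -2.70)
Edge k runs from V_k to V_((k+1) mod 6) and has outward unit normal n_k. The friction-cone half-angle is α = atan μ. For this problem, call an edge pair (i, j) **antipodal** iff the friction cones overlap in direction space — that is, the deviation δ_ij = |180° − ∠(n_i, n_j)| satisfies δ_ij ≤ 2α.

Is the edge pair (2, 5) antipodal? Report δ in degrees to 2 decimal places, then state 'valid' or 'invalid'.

δ = 58.54°, valid

α = atan 0.75 = 36.87°;  2α = 73.74°
edge 2: e_2 = (-0.21, -1.38);  n_2 = (-0.9886, +0.1504)
edge 5: e_5 = (+2.14, +0.90);  n_5 = (+0.3877, -0.9218)
∠(n_2, n_5) = 121.46°
δ = |180° − 121.46°| = 58.54°
58.54° ≤ 2α = 73.74°  →  valid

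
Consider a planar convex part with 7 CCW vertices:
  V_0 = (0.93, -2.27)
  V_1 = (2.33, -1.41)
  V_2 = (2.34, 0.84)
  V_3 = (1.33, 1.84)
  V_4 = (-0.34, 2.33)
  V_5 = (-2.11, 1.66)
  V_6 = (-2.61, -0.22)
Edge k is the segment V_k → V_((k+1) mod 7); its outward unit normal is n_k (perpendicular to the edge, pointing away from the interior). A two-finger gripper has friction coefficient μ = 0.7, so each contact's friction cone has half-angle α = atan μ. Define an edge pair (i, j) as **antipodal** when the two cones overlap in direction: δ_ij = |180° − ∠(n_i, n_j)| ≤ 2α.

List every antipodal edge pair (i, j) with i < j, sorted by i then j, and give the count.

count = 10; pairs: (0,3), (0,4), (0,5), (1,4), (1,5), (1,6), (2,5), (2,6), (3,6), (4,6)

α = atan 0.7 = 34.99°;  2α = 69.98°
n_0 = (+0.5234, -0.8521)
n_1 = (+1.0000, -0.0044)
n_2 = (+0.7036, +0.7106)
n_3 = (+0.2815, +0.9595)
n_4 = (-0.3540, +0.9352)
n_5 = (-0.9664, +0.2570)
n_6 = (-0.5011, -0.8654)
  (0,1): δ = 121.82°  ·
  (0,2): δ = 76.28°  ·
  (0,3): δ = 47.91°  ✓
  (0,4): δ = 10.83°  ✓
  (0,5): δ = 43.54°  ✓
  (0,6): δ = 118.36°  ·
  (1,2): δ = 134.46°  ·
  (1,3): δ = 106.10°  ·
  (1,4): δ = 69.01°  ✓
  (1,5): δ = 14.64°  ✓
  (1,6): δ = 60.18°  ✓
  (2,3): δ = 151.64°  ·
  (2,4): δ = 114.55°  ·
  (2,5): δ = 60.18°  ✓
  (2,6): δ = 14.64°  ✓
  (3,4): δ = 142.91°  ·
  (3,5): δ = 88.54°  ·
  (3,6): δ = 13.72°  ✓
  (4,5): δ = 125.63°  ·
  (4,6): δ = 50.81°  ✓
  (5,6): δ = 105.18°  ·
antipodal pairs: 10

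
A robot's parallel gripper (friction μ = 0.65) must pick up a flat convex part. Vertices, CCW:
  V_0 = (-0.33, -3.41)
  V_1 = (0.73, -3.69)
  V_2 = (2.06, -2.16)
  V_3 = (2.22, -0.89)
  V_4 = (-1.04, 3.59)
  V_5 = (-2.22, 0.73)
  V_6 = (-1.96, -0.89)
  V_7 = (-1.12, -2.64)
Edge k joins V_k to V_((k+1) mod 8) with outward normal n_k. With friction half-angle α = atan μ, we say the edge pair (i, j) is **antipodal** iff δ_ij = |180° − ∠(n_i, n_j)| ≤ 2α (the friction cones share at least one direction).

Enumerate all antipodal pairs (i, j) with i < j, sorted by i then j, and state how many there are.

α = atan 0.65 = 33.02°;  2α = 66.05°
n_0 = (-0.2554, -0.9668)
n_1 = (+0.7547, -0.6561)
n_2 = (+0.9922, -0.1250)
n_3 = (+0.8086, +0.5884)
n_4 = (-0.9244, +0.3814)
n_5 = (-0.9874, -0.1585)
n_6 = (-0.9015, -0.4327)
n_7 = (-0.6980, -0.7161)
  (0,1): δ = 116.20°  ·
  (0,2): δ = 82.38°  ·
  (0,3): δ = 39.16°  ✓
  (0,4): δ = 82.38°  ·
  (0,5): δ = 113.91°  ·
  (0,6): δ = 130.44°  ·
  (0,7): δ = 150.53°  ·
  (1,2): δ = 146.18°  ·
  (1,3): δ = 102.96°  ·
  (1,4): δ = 18.58°  ✓
  (1,5): δ = 50.12°  ✓
  (1,6): δ = 66.64°  ·
  (1,7): δ = 86.73°  ·
  (2,3): δ = 136.78°  ·
  (2,4): δ = 15.24°  ✓
  (2,5): δ = 16.30°  ✓
  (2,6): δ = 32.82°  ✓
  (2,7): δ = 52.92°  ✓
  (3,4): δ = 58.46°  ✓
  (3,5): δ = 26.92°  ✓
  (3,6): δ = 10.40°  ✓
  (3,7): δ = 9.69°  ✓
  (4,5): δ = 148.46°  ·
  (4,6): δ = 131.94°  ·
  (4,7): δ = 111.85°  ·
  (5,6): δ = 163.48°  ·
  (5,7): δ = 143.38°  ·
  (6,7): δ = 159.91°  ·
antipodal pairs: 11

count = 11; pairs: (0,3), (1,4), (1,5), (2,4), (2,5), (2,6), (2,7), (3,4), (3,5), (3,6), (3,7)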